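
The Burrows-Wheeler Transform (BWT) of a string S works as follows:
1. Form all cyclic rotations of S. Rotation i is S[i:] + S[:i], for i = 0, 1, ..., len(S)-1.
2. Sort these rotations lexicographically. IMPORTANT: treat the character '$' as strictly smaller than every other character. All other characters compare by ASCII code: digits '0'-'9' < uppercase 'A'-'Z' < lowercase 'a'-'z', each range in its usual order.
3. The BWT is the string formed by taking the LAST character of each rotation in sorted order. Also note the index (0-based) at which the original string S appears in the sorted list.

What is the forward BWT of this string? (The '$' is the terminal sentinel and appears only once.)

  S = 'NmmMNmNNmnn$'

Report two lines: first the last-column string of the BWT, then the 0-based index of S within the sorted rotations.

All 12 rotations (rotation i = S[i:]+S[:i]):
  rot[0] = NmmMNmNNmnn$
  rot[1] = mmMNmNNmnn$N
  rot[2] = mMNmNNmnn$Nm
  rot[3] = MNmNNmnn$Nmm
  rot[4] = NmNNmnn$NmmM
  rot[5] = mNNmnn$NmmMN
  rot[6] = NNmnn$NmmMNm
  rot[7] = Nmnn$NmmMNmN
  rot[8] = mnn$NmmMNmNN
  rot[9] = nn$NmmMNmNNm
  rot[10] = n$NmmMNmNNmn
  rot[11] = $NmmMNmNNmnn
Sorted (with $ < everything):
  sorted[0] = $NmmMNmNNmnn  (last char: 'n')
  sorted[1] = MNmNNmnn$Nmm  (last char: 'm')
  sorted[2] = NNmnn$NmmMNm  (last char: 'm')
  sorted[3] = NmNNmnn$NmmM  (last char: 'M')
  sorted[4] = NmmMNmNNmnn$  (last char: '$')
  sorted[5] = Nmnn$NmmMNmN  (last char: 'N')
  sorted[6] = mMNmNNmnn$Nm  (last char: 'm')
  sorted[7] = mNNmnn$NmmMN  (last char: 'N')
  sorted[8] = mmMNmNNmnn$N  (last char: 'N')
  sorted[9] = mnn$NmmMNmNN  (last char: 'N')
  sorted[10] = n$NmmMNmNNmn  (last char: 'n')
  sorted[11] = nn$NmmMNmNNm  (last char: 'm')
Last column: nmmM$NmNNNnm
Original string S is at sorted index 4

Answer: nmmM$NmNNNnm
4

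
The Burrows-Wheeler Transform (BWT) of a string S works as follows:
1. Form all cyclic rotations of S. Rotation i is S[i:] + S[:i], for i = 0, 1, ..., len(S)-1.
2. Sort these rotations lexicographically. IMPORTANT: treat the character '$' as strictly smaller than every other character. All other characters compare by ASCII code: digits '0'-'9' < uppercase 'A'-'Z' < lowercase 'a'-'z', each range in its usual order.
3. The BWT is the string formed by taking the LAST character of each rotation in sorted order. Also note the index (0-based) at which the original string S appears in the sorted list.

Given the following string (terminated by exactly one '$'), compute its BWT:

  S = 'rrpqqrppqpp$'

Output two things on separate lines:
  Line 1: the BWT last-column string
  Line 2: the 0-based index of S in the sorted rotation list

Answer: ppqrprppqqr$
11

Derivation:
All 12 rotations (rotation i = S[i:]+S[:i]):
  rot[0] = rrpqqrppqpp$
  rot[1] = rpqqrppqpp$r
  rot[2] = pqqrppqpp$rr
  rot[3] = qqrppqpp$rrp
  rot[4] = qrppqpp$rrpq
  rot[5] = rppqpp$rrpqq
  rot[6] = ppqpp$rrpqqr
  rot[7] = pqpp$rrpqqrp
  rot[8] = qpp$rrpqqrpp
  rot[9] = pp$rrpqqrppq
  rot[10] = p$rrpqqrppqp
  rot[11] = $rrpqqrppqpp
Sorted (with $ < everything):
  sorted[0] = $rrpqqrppqpp  (last char: 'p')
  sorted[1] = p$rrpqqrppqp  (last char: 'p')
  sorted[2] = pp$rrpqqrppq  (last char: 'q')
  sorted[3] = ppqpp$rrpqqr  (last char: 'r')
  sorted[4] = pqpp$rrpqqrp  (last char: 'p')
  sorted[5] = pqqrppqpp$rr  (last char: 'r')
  sorted[6] = qpp$rrpqqrpp  (last char: 'p')
  sorted[7] = qqrppqpp$rrp  (last char: 'p')
  sorted[8] = qrppqpp$rrpq  (last char: 'q')
  sorted[9] = rppqpp$rrpqq  (last char: 'q')
  sorted[10] = rpqqrppqpp$r  (last char: 'r')
  sorted[11] = rrpqqrppqpp$  (last char: '$')
Last column: ppqrprppqqr$
Original string S is at sorted index 11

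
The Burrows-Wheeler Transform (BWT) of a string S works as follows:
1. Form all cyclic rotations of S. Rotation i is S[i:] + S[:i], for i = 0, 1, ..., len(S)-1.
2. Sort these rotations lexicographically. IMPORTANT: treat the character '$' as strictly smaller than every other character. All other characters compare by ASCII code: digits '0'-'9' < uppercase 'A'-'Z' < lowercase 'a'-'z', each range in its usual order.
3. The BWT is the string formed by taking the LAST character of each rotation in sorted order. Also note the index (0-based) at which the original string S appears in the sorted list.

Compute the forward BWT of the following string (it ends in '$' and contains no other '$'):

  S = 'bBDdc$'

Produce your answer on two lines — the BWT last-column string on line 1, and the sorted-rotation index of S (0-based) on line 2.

Answer: cbB$dD
3

Derivation:
All 6 rotations (rotation i = S[i:]+S[:i]):
  rot[0] = bBDdc$
  rot[1] = BDdc$b
  rot[2] = Ddc$bB
  rot[3] = dc$bBD
  rot[4] = c$bBDd
  rot[5] = $bBDdc
Sorted (with $ < everything):
  sorted[0] = $bBDdc  (last char: 'c')
  sorted[1] = BDdc$b  (last char: 'b')
  sorted[2] = Ddc$bB  (last char: 'B')
  sorted[3] = bBDdc$  (last char: '$')
  sorted[4] = c$bBDd  (last char: 'd')
  sorted[5] = dc$bBD  (last char: 'D')
Last column: cbB$dD
Original string S is at sorted index 3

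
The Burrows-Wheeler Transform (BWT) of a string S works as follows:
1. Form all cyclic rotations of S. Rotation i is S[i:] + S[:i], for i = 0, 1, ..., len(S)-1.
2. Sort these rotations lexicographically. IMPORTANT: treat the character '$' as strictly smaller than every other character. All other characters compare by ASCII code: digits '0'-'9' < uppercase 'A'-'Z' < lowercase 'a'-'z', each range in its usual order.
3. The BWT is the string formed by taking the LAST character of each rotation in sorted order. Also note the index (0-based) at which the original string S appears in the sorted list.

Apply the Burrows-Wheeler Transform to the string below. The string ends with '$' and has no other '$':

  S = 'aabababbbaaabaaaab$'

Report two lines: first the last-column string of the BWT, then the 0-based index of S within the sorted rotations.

All 19 rotations (rotation i = S[i:]+S[:i]):
  rot[0] = aabababbbaaabaaaab$
  rot[1] = abababbbaaabaaaab$a
  rot[2] = bababbbaaabaaaab$aa
  rot[3] = ababbbaaabaaaab$aab
  rot[4] = babbbaaabaaaab$aaba
  rot[5] = abbbaaabaaaab$aabab
  rot[6] = bbbaaabaaaab$aababa
  rot[7] = bbaaabaaaab$aababab
  rot[8] = baaabaaaab$aabababb
  rot[9] = aaabaaaab$aabababbb
  rot[10] = aabaaaab$aabababbba
  rot[11] = abaaaab$aabababbbaa
  rot[12] = baaaab$aabababbbaaa
  rot[13] = aaaab$aabababbbaaab
  rot[14] = aaab$aabababbbaaaba
  rot[15] = aab$aabababbbaaabaa
  rot[16] = ab$aabababbbaaabaaa
  rot[17] = b$aabababbbaaabaaaa
  rot[18] = $aabababbbaaabaaaab
Sorted (with $ < everything):
  sorted[0] = $aabababbbaaabaaaab  (last char: 'b')
  sorted[1] = aaaab$aabababbbaaab  (last char: 'b')
  sorted[2] = aaab$aabababbbaaaba  (last char: 'a')
  sorted[3] = aaabaaaab$aabababbb  (last char: 'b')
  sorted[4] = aab$aabababbbaaabaa  (last char: 'a')
  sorted[5] = aabaaaab$aabababbba  (last char: 'a')
  sorted[6] = aabababbbaaabaaaab$  (last char: '$')
  sorted[7] = ab$aabababbbaaabaaa  (last char: 'a')
  sorted[8] = abaaaab$aabababbbaa  (last char: 'a')
  sorted[9] = abababbbaaabaaaab$a  (last char: 'a')
  sorted[10] = ababbbaaabaaaab$aab  (last char: 'b')
  sorted[11] = abbbaaabaaaab$aabab  (last char: 'b')
  sorted[12] = b$aabababbbaaabaaaa  (last char: 'a')
  sorted[13] = baaaab$aabababbbaaa  (last char: 'a')
  sorted[14] = baaabaaaab$aabababb  (last char: 'b')
  sorted[15] = bababbbaaabaaaab$aa  (last char: 'a')
  sorted[16] = babbbaaabaaaab$aaba  (last char: 'a')
  sorted[17] = bbaaabaaaab$aababab  (last char: 'b')
  sorted[18] = bbbaaabaaaab$aababa  (last char: 'a')
Last column: bbabaa$aaabbaabaaba
Original string S is at sorted index 6

Answer: bbabaa$aaabbaabaaba
6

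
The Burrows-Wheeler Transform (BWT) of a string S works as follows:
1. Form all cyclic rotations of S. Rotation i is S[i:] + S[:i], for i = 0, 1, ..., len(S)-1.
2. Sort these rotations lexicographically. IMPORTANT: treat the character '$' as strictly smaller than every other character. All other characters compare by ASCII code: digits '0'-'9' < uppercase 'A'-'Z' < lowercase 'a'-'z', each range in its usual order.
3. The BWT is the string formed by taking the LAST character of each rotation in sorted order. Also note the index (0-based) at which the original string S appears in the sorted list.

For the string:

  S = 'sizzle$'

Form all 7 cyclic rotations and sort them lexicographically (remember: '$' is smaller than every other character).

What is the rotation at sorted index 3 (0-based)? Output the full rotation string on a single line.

All 7 rotations (rotation i = S[i:]+S[:i]):
  rot[0] = sizzle$
  rot[1] = izzle$s
  rot[2] = zzle$si
  rot[3] = zle$siz
  rot[4] = le$sizz
  rot[5] = e$sizzl
  rot[6] = $sizzle
Sorted (with $ < everything):
  sorted[0] = $sizzle
  sorted[1] = e$sizzl
  sorted[2] = izzle$s
  sorted[3] = le$sizz
  sorted[4] = sizzle$
  sorted[5] = zle$siz
  sorted[6] = zzle$si
sorted[3] = le$sizz

Answer: le$sizz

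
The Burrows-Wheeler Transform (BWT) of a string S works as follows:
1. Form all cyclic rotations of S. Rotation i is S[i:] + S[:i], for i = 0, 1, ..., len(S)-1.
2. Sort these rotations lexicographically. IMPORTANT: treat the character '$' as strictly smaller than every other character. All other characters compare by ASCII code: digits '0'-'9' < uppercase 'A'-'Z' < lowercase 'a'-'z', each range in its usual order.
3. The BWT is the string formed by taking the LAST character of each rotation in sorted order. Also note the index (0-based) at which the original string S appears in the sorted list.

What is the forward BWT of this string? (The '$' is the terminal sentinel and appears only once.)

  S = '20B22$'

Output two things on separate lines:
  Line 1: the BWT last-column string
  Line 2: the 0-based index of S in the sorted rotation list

All 6 rotations (rotation i = S[i:]+S[:i]):
  rot[0] = 20B22$
  rot[1] = 0B22$2
  rot[2] = B22$20
  rot[3] = 22$20B
  rot[4] = 2$20B2
  rot[5] = $20B22
Sorted (with $ < everything):
  sorted[0] = $20B22  (last char: '2')
  sorted[1] = 0B22$2  (last char: '2')
  sorted[2] = 2$20B2  (last char: '2')
  sorted[3] = 20B22$  (last char: '$')
  sorted[4] = 22$20B  (last char: 'B')
  sorted[5] = B22$20  (last char: '0')
Last column: 222$B0
Original string S is at sorted index 3

Answer: 222$B0
3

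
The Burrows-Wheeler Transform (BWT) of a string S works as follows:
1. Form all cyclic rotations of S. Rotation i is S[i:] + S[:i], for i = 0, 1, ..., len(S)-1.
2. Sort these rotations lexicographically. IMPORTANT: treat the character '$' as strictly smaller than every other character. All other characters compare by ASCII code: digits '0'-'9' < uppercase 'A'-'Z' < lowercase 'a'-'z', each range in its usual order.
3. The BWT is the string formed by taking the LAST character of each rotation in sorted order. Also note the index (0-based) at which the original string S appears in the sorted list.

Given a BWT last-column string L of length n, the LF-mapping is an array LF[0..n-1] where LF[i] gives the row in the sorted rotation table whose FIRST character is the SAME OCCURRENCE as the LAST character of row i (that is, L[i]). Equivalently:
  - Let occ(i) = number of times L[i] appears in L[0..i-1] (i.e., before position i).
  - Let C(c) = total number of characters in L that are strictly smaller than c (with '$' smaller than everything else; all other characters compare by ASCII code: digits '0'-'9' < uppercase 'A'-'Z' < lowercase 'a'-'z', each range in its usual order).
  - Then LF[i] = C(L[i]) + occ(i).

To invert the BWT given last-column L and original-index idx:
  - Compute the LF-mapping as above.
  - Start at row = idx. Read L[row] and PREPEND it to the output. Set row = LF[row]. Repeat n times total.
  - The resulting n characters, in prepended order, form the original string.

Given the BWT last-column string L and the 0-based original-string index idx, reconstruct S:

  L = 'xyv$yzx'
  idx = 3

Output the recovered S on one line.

LF mapping: 2 4 1 0 5 6 3
Walk LF starting at row 3, prepending L[row]:
  step 1: row=3, L[3]='$', prepend. Next row=LF[3]=0
  step 2: row=0, L[0]='x', prepend. Next row=LF[0]=2
  step 3: row=2, L[2]='v', prepend. Next row=LF[2]=1
  step 4: row=1, L[1]='y', prepend. Next row=LF[1]=4
  step 5: row=4, L[4]='y', prepend. Next row=LF[4]=5
  step 6: row=5, L[5]='z', prepend. Next row=LF[5]=6
  step 7: row=6, L[6]='x', prepend. Next row=LF[6]=3
Reversed output: xzyyvx$

Answer: xzyyvx$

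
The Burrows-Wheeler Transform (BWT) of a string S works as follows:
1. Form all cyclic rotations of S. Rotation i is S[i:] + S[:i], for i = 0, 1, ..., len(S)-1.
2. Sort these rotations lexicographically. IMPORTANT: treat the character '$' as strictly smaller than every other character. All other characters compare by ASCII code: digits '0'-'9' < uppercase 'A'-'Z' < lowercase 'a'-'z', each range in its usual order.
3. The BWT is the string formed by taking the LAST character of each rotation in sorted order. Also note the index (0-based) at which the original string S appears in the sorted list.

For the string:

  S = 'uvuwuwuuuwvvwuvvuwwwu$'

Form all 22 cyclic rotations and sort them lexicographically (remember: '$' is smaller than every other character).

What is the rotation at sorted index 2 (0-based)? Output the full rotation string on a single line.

Answer: uuuwvvwuvvuwwwu$uvuwuw

Derivation:
All 22 rotations (rotation i = S[i:]+S[:i]):
  rot[0] = uvuwuwuuuwvvwuvvuwwwu$
  rot[1] = vuwuwuuuwvvwuvvuwwwu$u
  rot[2] = uwuwuuuwvvwuvvuwwwu$uv
  rot[3] = wuwuuuwvvwuvvuwwwu$uvu
  rot[4] = uwuuuwvvwuvvuwwwu$uvuw
  rot[5] = wuuuwvvwuvvuwwwu$uvuwu
  rot[6] = uuuwvvwuvvuwwwu$uvuwuw
  rot[7] = uuwvvwuvvuwwwu$uvuwuwu
  rot[8] = uwvvwuvvuwwwu$uvuwuwuu
  rot[9] = wvvwuvvuwwwu$uvuwuwuuu
  rot[10] = vvwuvvuwwwu$uvuwuwuuuw
  rot[11] = vwuvvuwwwu$uvuwuwuuuwv
  rot[12] = wuvvuwwwu$uvuwuwuuuwvv
  rot[13] = uvvuwwwu$uvuwuwuuuwvvw
  rot[14] = vvuwwwu$uvuwuwuuuwvvwu
  rot[15] = vuwwwu$uvuwuwuuuwvvwuv
  rot[16] = uwwwu$uvuwuwuuuwvvwuvv
  rot[17] = wwwu$uvuwuwuuuwvvwuvvu
  rot[18] = wwu$uvuwuwuuuwvvwuvvuw
  rot[19] = wu$uvuwuwuuuwvvwuvvuww
  rot[20] = u$uvuwuwuuuwvvwuvvuwww
  rot[21] = $uvuwuwuuuwvvwuvvuwwwu
Sorted (with $ < everything):
  sorted[0] = $uvuwuwuuuwvvwuvvuwwwu
  sorted[1] = u$uvuwuwuuuwvvwuvvuwww
  sorted[2] = uuuwvvwuvvuwwwu$uvuwuw
  sorted[3] = uuwvvwuvvuwwwu$uvuwuwu
  sorted[4] = uvuwuwuuuwvvwuvvuwwwu$
  sorted[5] = uvvuwwwu$uvuwuwuuuwvvw
  sorted[6] = uwuuuwvvwuvvuwwwu$uvuw
  sorted[7] = uwuwuuuwvvwuvvuwwwu$uv
  sorted[8] = uwvvwuvvuwwwu$uvuwuwuu
  sorted[9] = uwwwu$uvuwuwuuuwvvwuvv
  sorted[10] = vuwuwuuuwvvwuvvuwwwu$u
  sorted[11] = vuwwwu$uvuwuwuuuwvvwuv
  sorted[12] = vvuwwwu$uvuwuwuuuwvvwu
  sorted[13] = vvwuvvuwwwu$uvuwuwuuuw
  sorted[14] = vwuvvuwwwu$uvuwuwuuuwv
  sorted[15] = wu$uvuwuwuuuwvvwuvvuww
  sorted[16] = wuuuwvvwuvvuwwwu$uvuwu
  sorted[17] = wuvvuwwwu$uvuwuwuuuwvv
  sorted[18] = wuwuuuwvvwuvvuwwwu$uvu
  sorted[19] = wvvwuvvuwwwu$uvuwuwuuu
  sorted[20] = wwu$uvuwuwuuuwvvwuvvuw
  sorted[21] = wwwu$uvuwuwuuuwvvwuvvu
sorted[2] = uuuwvvwuvvuwwwu$uvuwuw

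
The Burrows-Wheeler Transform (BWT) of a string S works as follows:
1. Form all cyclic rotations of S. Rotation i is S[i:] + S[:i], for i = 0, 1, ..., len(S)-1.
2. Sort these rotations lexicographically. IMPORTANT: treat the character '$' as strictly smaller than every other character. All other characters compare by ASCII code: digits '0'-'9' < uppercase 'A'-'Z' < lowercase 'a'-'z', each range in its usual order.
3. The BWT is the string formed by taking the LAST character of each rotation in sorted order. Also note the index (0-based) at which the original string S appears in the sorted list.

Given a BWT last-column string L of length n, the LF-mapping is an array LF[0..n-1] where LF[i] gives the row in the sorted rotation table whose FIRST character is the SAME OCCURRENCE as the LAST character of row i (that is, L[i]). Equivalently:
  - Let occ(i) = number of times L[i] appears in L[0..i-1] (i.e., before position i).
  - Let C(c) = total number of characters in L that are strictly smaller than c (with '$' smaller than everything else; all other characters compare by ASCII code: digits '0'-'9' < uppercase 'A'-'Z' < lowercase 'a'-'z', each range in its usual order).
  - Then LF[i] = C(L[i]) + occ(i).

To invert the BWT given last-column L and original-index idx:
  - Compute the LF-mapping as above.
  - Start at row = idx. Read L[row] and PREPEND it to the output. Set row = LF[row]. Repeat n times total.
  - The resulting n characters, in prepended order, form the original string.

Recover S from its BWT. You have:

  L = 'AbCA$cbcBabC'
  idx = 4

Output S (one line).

LF mapping: 1 7 4 2 0 10 8 11 3 6 9 5
Walk LF starting at row 4, prepending L[row]:
  step 1: row=4, L[4]='$', prepend. Next row=LF[4]=0
  step 2: row=0, L[0]='A', prepend. Next row=LF[0]=1
  step 3: row=1, L[1]='b', prepend. Next row=LF[1]=7
  step 4: row=7, L[7]='c', prepend. Next row=LF[7]=11
  step 5: row=11, L[11]='C', prepend. Next row=LF[11]=5
  step 6: row=5, L[5]='c', prepend. Next row=LF[5]=10
  step 7: row=10, L[10]='b', prepend. Next row=LF[10]=9
  step 8: row=9, L[9]='a', prepend. Next row=LF[9]=6
  step 9: row=6, L[6]='b', prepend. Next row=LF[6]=8
  step 10: row=8, L[8]='B', prepend. Next row=LF[8]=3
  step 11: row=3, L[3]='A', prepend. Next row=LF[3]=2
  step 12: row=2, L[2]='C', prepend. Next row=LF[2]=4
Reversed output: CABbabcCcbA$

Answer: CABbabcCcbA$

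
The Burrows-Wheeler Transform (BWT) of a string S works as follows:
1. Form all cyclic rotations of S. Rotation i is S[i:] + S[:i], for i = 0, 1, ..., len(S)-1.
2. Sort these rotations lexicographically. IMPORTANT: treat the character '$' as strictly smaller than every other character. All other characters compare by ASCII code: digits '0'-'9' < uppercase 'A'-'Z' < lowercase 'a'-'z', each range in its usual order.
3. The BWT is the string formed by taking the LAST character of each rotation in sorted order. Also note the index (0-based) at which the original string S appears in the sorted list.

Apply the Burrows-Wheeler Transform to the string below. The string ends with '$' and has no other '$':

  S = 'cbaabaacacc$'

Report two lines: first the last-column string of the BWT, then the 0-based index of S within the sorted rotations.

All 12 rotations (rotation i = S[i:]+S[:i]):
  rot[0] = cbaabaacacc$
  rot[1] = baabaacacc$c
  rot[2] = aabaacacc$cb
  rot[3] = abaacacc$cba
  rot[4] = baacacc$cbaa
  rot[5] = aacacc$cbaab
  rot[6] = acacc$cbaaba
  rot[7] = cacc$cbaabaa
  rot[8] = acc$cbaabaac
  rot[9] = cc$cbaabaaca
  rot[10] = c$cbaabaacac
  rot[11] = $cbaabaacacc
Sorted (with $ < everything):
  sorted[0] = $cbaabaacacc  (last char: 'c')
  sorted[1] = aabaacacc$cb  (last char: 'b')
  sorted[2] = aacacc$cbaab  (last char: 'b')
  sorted[3] = abaacacc$cba  (last char: 'a')
  sorted[4] = acacc$cbaaba  (last char: 'a')
  sorted[5] = acc$cbaabaac  (last char: 'c')
  sorted[6] = baabaacacc$c  (last char: 'c')
  sorted[7] = baacacc$cbaa  (last char: 'a')
  sorted[8] = c$cbaabaacac  (last char: 'c')
  sorted[9] = cacc$cbaabaa  (last char: 'a')
  sorted[10] = cbaabaacacc$  (last char: '$')
  sorted[11] = cc$cbaabaaca  (last char: 'a')
Last column: cbbaaccaca$a
Original string S is at sorted index 10

Answer: cbbaaccaca$a
10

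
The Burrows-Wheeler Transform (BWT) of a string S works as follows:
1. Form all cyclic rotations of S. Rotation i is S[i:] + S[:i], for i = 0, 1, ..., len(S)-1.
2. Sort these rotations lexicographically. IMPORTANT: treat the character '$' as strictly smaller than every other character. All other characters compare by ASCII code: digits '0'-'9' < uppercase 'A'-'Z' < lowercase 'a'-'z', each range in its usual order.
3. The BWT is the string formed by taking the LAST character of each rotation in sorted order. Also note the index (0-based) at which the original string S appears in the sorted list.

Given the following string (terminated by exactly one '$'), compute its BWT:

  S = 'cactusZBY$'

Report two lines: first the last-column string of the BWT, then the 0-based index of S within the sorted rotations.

Answer: YZBsc$auct
5

Derivation:
All 10 rotations (rotation i = S[i:]+S[:i]):
  rot[0] = cactusZBY$
  rot[1] = actusZBY$c
  rot[2] = ctusZBY$ca
  rot[3] = tusZBY$cac
  rot[4] = usZBY$cact
  rot[5] = sZBY$cactu
  rot[6] = ZBY$cactus
  rot[7] = BY$cactusZ
  rot[8] = Y$cactusZB
  rot[9] = $cactusZBY
Sorted (with $ < everything):
  sorted[0] = $cactusZBY  (last char: 'Y')
  sorted[1] = BY$cactusZ  (last char: 'Z')
  sorted[2] = Y$cactusZB  (last char: 'B')
  sorted[3] = ZBY$cactus  (last char: 's')
  sorted[4] = actusZBY$c  (last char: 'c')
  sorted[5] = cactusZBY$  (last char: '$')
  sorted[6] = ctusZBY$ca  (last char: 'a')
  sorted[7] = sZBY$cactu  (last char: 'u')
  sorted[8] = tusZBY$cac  (last char: 'c')
  sorted[9] = usZBY$cact  (last char: 't')
Last column: YZBsc$auct
Original string S is at sorted index 5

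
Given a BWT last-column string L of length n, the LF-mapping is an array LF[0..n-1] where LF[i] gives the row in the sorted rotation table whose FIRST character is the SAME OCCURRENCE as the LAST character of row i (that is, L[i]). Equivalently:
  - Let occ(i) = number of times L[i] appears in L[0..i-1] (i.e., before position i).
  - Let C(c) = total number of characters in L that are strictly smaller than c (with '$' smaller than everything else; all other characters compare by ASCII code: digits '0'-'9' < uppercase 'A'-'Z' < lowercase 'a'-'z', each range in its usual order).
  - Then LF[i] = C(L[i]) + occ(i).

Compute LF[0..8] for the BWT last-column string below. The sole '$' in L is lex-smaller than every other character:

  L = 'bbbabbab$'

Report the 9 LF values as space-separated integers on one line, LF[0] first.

Char counts: '$':1, 'a':2, 'b':6
C (first-col start): C('$')=0, C('a')=1, C('b')=3
L[0]='b': occ=0, LF[0]=C('b')+0=3+0=3
L[1]='b': occ=1, LF[1]=C('b')+1=3+1=4
L[2]='b': occ=2, LF[2]=C('b')+2=3+2=5
L[3]='a': occ=0, LF[3]=C('a')+0=1+0=1
L[4]='b': occ=3, LF[4]=C('b')+3=3+3=6
L[5]='b': occ=4, LF[5]=C('b')+4=3+4=7
L[6]='a': occ=1, LF[6]=C('a')+1=1+1=2
L[7]='b': occ=5, LF[7]=C('b')+5=3+5=8
L[8]='$': occ=0, LF[8]=C('$')+0=0+0=0

Answer: 3 4 5 1 6 7 2 8 0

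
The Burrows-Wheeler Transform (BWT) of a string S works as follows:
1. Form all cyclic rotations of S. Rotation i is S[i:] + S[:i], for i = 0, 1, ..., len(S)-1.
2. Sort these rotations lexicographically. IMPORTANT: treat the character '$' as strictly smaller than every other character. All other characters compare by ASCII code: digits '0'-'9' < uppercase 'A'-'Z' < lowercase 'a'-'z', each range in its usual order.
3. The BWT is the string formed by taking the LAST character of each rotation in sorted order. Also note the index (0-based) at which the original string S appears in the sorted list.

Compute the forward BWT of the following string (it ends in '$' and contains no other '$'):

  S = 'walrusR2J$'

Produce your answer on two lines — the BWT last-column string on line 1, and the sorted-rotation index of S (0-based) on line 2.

All 10 rotations (rotation i = S[i:]+S[:i]):
  rot[0] = walrusR2J$
  rot[1] = alrusR2J$w
  rot[2] = lrusR2J$wa
  rot[3] = rusR2J$wal
  rot[4] = usR2J$walr
  rot[5] = sR2J$walru
  rot[6] = R2J$walrus
  rot[7] = 2J$walrusR
  rot[8] = J$walrusR2
  rot[9] = $walrusR2J
Sorted (with $ < everything):
  sorted[0] = $walrusR2J  (last char: 'J')
  sorted[1] = 2J$walrusR  (last char: 'R')
  sorted[2] = J$walrusR2  (last char: '2')
  sorted[3] = R2J$walrus  (last char: 's')
  sorted[4] = alrusR2J$w  (last char: 'w')
  sorted[5] = lrusR2J$wa  (last char: 'a')
  sorted[6] = rusR2J$wal  (last char: 'l')
  sorted[7] = sR2J$walru  (last char: 'u')
  sorted[8] = usR2J$walr  (last char: 'r')
  sorted[9] = walrusR2J$  (last char: '$')
Last column: JR2swalur$
Original string S is at sorted index 9

Answer: JR2swalur$
9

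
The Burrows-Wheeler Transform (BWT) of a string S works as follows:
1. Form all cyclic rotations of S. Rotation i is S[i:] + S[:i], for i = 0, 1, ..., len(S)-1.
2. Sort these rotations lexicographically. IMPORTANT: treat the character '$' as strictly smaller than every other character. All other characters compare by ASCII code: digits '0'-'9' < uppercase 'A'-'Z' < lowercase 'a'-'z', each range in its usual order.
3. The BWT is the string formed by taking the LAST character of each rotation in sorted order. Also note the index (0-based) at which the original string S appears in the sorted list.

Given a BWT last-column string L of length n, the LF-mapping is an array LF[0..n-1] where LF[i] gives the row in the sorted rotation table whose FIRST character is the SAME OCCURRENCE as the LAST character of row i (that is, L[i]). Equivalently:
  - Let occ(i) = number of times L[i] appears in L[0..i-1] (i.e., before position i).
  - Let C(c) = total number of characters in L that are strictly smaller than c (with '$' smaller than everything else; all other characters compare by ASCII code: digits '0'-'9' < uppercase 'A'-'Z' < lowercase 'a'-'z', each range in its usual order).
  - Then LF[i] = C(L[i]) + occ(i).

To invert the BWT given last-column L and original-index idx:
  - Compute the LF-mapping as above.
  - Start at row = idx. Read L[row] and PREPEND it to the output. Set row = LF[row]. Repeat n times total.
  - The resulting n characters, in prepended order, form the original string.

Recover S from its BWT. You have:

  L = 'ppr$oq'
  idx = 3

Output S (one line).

LF mapping: 2 3 5 0 1 4
Walk LF starting at row 3, prepending L[row]:
  step 1: row=3, L[3]='$', prepend. Next row=LF[3]=0
  step 2: row=0, L[0]='p', prepend. Next row=LF[0]=2
  step 3: row=2, L[2]='r', prepend. Next row=LF[2]=5
  step 4: row=5, L[5]='q', prepend. Next row=LF[5]=4
  step 5: row=4, L[4]='o', prepend. Next row=LF[4]=1
  step 6: row=1, L[1]='p', prepend. Next row=LF[1]=3
Reversed output: poqrp$

Answer: poqrp$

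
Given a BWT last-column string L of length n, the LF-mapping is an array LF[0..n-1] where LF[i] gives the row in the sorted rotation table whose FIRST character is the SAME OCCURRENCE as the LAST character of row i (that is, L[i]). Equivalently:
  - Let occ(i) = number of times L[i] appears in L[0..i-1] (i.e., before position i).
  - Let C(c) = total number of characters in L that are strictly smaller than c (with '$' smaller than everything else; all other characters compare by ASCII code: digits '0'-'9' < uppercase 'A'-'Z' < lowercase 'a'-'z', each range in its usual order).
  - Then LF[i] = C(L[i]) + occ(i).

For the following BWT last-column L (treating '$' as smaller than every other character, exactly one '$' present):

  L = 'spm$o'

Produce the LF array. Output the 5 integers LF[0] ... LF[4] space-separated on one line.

Answer: 4 3 1 0 2

Derivation:
Char counts: '$':1, 'm':1, 'o':1, 'p':1, 's':1
C (first-col start): C('$')=0, C('m')=1, C('o')=2, C('p')=3, C('s')=4
L[0]='s': occ=0, LF[0]=C('s')+0=4+0=4
L[1]='p': occ=0, LF[1]=C('p')+0=3+0=3
L[2]='m': occ=0, LF[2]=C('m')+0=1+0=1
L[3]='$': occ=0, LF[3]=C('$')+0=0+0=0
L[4]='o': occ=0, LF[4]=C('o')+0=2+0=2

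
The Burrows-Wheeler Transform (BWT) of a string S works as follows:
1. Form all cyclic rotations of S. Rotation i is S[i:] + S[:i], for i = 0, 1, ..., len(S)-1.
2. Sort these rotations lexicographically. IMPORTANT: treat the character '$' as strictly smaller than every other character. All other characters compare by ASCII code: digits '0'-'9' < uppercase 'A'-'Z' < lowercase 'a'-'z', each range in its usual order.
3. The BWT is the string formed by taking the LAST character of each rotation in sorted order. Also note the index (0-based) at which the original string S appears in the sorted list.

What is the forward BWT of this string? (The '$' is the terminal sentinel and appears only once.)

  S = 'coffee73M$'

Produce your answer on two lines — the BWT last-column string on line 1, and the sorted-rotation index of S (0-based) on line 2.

Answer: M7e3$effoc
4

Derivation:
All 10 rotations (rotation i = S[i:]+S[:i]):
  rot[0] = coffee73M$
  rot[1] = offee73M$c
  rot[2] = ffee73M$co
  rot[3] = fee73M$cof
  rot[4] = ee73M$coff
  rot[5] = e73M$coffe
  rot[6] = 73M$coffee
  rot[7] = 3M$coffee7
  rot[8] = M$coffee73
  rot[9] = $coffee73M
Sorted (with $ < everything):
  sorted[0] = $coffee73M  (last char: 'M')
  sorted[1] = 3M$coffee7  (last char: '7')
  sorted[2] = 73M$coffee  (last char: 'e')
  sorted[3] = M$coffee73  (last char: '3')
  sorted[4] = coffee73M$  (last char: '$')
  sorted[5] = e73M$coffe  (last char: 'e')
  sorted[6] = ee73M$coff  (last char: 'f')
  sorted[7] = fee73M$cof  (last char: 'f')
  sorted[8] = ffee73M$co  (last char: 'o')
  sorted[9] = offee73M$c  (last char: 'c')
Last column: M7e3$effoc
Original string S is at sorted index 4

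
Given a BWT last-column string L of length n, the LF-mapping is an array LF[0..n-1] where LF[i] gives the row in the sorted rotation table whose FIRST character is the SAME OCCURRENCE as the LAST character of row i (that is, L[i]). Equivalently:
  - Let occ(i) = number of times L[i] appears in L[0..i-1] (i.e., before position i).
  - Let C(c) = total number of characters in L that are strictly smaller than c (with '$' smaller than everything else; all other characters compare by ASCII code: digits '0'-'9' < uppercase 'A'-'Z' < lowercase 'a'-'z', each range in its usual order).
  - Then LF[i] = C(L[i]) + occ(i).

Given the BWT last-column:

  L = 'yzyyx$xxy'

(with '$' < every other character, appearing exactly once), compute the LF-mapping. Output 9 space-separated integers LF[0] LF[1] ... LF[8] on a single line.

Answer: 4 8 5 6 1 0 2 3 7

Derivation:
Char counts: '$':1, 'x':3, 'y':4, 'z':1
C (first-col start): C('$')=0, C('x')=1, C('y')=4, C('z')=8
L[0]='y': occ=0, LF[0]=C('y')+0=4+0=4
L[1]='z': occ=0, LF[1]=C('z')+0=8+0=8
L[2]='y': occ=1, LF[2]=C('y')+1=4+1=5
L[3]='y': occ=2, LF[3]=C('y')+2=4+2=6
L[4]='x': occ=0, LF[4]=C('x')+0=1+0=1
L[5]='$': occ=0, LF[5]=C('$')+0=0+0=0
L[6]='x': occ=1, LF[6]=C('x')+1=1+1=2
L[7]='x': occ=2, LF[7]=C('x')+2=1+2=3
L[8]='y': occ=3, LF[8]=C('y')+3=4+3=7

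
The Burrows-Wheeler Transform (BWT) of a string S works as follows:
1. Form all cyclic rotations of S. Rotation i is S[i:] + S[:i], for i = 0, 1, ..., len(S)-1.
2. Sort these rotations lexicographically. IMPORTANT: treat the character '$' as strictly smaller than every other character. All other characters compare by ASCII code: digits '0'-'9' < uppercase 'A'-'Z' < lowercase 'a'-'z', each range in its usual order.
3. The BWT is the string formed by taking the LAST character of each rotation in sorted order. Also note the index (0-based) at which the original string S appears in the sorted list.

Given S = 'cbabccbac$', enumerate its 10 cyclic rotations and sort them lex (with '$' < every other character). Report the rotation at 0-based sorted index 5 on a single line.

All 10 rotations (rotation i = S[i:]+S[:i]):
  rot[0] = cbabccbac$
  rot[1] = babccbac$c
  rot[2] = abccbac$cb
  rot[3] = bccbac$cba
  rot[4] = ccbac$cbab
  rot[5] = cbac$cbabc
  rot[6] = bac$cbabcc
  rot[7] = ac$cbabccb
  rot[8] = c$cbabccba
  rot[9] = $cbabccbac
Sorted (with $ < everything):
  sorted[0] = $cbabccbac
  sorted[1] = abccbac$cb
  sorted[2] = ac$cbabccb
  sorted[3] = babccbac$c
  sorted[4] = bac$cbabcc
  sorted[5] = bccbac$cba
  sorted[6] = c$cbabccba
  sorted[7] = cbabccbac$
  sorted[8] = cbac$cbabc
  sorted[9] = ccbac$cbab
sorted[5] = bccbac$cba

Answer: bccbac$cba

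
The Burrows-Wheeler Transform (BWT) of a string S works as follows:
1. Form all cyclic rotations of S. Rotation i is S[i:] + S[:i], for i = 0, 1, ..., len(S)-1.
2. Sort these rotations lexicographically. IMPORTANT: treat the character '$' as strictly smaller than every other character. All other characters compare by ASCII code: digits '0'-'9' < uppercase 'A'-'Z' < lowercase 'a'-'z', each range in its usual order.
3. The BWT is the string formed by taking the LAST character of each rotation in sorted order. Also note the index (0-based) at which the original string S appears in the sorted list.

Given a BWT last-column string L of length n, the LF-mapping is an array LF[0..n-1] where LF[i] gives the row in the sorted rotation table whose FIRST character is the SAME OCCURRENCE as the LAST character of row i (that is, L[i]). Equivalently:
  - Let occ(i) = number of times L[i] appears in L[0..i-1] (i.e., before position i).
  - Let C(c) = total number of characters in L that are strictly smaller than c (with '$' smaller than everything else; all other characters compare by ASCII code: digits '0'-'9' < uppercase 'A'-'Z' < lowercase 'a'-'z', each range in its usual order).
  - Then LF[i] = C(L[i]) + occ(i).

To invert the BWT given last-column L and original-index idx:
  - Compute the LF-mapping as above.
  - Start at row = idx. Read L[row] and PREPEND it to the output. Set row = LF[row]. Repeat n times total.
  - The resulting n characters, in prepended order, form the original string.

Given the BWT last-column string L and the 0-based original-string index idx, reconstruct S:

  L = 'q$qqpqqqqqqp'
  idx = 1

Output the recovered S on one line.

LF mapping: 3 0 4 5 1 6 7 8 9 10 11 2
Walk LF starting at row 1, prepending L[row]:
  step 1: row=1, L[1]='$', prepend. Next row=LF[1]=0
  step 2: row=0, L[0]='q', prepend. Next row=LF[0]=3
  step 3: row=3, L[3]='q', prepend. Next row=LF[3]=5
  step 4: row=5, L[5]='q', prepend. Next row=LF[5]=6
  step 5: row=6, L[6]='q', prepend. Next row=LF[6]=7
  step 6: row=7, L[7]='q', prepend. Next row=LF[7]=8
  step 7: row=8, L[8]='q', prepend. Next row=LF[8]=9
  step 8: row=9, L[9]='q', prepend. Next row=LF[9]=10
  step 9: row=10, L[10]='q', prepend. Next row=LF[10]=11
  step 10: row=11, L[11]='p', prepend. Next row=LF[11]=2
  step 11: row=2, L[2]='q', prepend. Next row=LF[2]=4
  step 12: row=4, L[4]='p', prepend. Next row=LF[4]=1
Reversed output: pqpqqqqqqqq$

Answer: pqpqqqqqqqq$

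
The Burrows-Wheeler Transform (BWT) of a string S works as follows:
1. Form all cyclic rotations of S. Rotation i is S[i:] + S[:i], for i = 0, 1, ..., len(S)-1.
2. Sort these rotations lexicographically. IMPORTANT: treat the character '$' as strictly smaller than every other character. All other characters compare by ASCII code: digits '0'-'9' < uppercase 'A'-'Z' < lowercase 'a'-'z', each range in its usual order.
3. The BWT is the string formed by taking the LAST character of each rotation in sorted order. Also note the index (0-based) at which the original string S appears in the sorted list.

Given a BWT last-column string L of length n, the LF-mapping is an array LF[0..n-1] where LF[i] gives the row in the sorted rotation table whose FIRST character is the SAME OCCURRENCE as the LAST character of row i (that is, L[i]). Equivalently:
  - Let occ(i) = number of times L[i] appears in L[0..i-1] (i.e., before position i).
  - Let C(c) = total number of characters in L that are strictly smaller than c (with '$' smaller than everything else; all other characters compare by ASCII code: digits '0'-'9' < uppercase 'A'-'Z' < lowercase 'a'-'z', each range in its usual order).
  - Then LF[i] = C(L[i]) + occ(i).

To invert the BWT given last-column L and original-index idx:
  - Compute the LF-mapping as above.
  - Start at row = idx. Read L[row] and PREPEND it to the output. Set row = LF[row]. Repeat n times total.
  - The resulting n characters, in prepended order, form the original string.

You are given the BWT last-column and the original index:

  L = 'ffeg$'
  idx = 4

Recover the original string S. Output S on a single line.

LF mapping: 2 3 1 4 0
Walk LF starting at row 4, prepending L[row]:
  step 1: row=4, L[4]='$', prepend. Next row=LF[4]=0
  step 2: row=0, L[0]='f', prepend. Next row=LF[0]=2
  step 3: row=2, L[2]='e', prepend. Next row=LF[2]=1
  step 4: row=1, L[1]='f', prepend. Next row=LF[1]=3
  step 5: row=3, L[3]='g', prepend. Next row=LF[3]=4
Reversed output: gfef$

Answer: gfef$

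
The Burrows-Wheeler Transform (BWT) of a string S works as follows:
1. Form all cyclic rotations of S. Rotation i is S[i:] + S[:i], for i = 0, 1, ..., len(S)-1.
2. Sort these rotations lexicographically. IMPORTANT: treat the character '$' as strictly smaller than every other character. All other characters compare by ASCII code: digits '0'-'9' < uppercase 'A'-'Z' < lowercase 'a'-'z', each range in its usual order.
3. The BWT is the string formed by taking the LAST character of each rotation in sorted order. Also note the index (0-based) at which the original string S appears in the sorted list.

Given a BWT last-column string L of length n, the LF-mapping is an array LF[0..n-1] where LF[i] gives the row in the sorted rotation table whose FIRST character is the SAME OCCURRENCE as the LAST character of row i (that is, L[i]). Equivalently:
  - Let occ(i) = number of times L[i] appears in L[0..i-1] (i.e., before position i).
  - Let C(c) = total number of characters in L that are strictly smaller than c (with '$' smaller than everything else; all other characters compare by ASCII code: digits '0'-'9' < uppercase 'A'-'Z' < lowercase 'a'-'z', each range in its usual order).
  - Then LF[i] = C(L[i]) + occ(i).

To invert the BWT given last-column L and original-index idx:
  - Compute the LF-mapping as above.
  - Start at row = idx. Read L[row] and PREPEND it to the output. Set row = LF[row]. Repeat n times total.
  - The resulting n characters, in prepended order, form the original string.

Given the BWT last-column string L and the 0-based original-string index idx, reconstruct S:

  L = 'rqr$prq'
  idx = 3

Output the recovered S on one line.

LF mapping: 4 2 5 0 1 6 3
Walk LF starting at row 3, prepending L[row]:
  step 1: row=3, L[3]='$', prepend. Next row=LF[3]=0
  step 2: row=0, L[0]='r', prepend. Next row=LF[0]=4
  step 3: row=4, L[4]='p', prepend. Next row=LF[4]=1
  step 4: row=1, L[1]='q', prepend. Next row=LF[1]=2
  step 5: row=2, L[2]='r', prepend. Next row=LF[2]=5
  step 6: row=5, L[5]='r', prepend. Next row=LF[5]=6
  step 7: row=6, L[6]='q', prepend. Next row=LF[6]=3
Reversed output: qrrqpr$

Answer: qrrqpr$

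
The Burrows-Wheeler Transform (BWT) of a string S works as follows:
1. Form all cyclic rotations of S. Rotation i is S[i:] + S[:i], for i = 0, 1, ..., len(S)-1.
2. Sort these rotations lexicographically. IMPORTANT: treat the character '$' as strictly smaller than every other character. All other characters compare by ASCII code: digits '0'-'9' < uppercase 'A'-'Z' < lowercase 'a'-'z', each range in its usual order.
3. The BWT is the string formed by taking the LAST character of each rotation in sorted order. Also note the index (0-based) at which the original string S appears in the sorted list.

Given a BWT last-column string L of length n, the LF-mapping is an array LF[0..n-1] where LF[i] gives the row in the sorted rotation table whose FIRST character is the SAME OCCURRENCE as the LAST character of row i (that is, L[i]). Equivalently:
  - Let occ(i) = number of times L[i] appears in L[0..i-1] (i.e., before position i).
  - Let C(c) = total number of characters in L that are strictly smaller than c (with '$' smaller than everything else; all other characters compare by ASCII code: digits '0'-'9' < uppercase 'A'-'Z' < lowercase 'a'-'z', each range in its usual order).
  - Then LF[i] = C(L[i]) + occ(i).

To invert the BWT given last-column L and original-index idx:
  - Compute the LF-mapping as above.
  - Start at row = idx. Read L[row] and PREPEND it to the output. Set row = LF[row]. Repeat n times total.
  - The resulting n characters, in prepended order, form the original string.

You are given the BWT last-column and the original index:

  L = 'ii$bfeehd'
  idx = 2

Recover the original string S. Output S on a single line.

LF mapping: 7 8 0 1 5 3 4 6 2
Walk LF starting at row 2, prepending L[row]:
  step 1: row=2, L[2]='$', prepend. Next row=LF[2]=0
  step 2: row=0, L[0]='i', prepend. Next row=LF[0]=7
  step 3: row=7, L[7]='h', prepend. Next row=LF[7]=6
  step 4: row=6, L[6]='e', prepend. Next row=LF[6]=4
  step 5: row=4, L[4]='f', prepend. Next row=LF[4]=5
  step 6: row=5, L[5]='e', prepend. Next row=LF[5]=3
  step 7: row=3, L[3]='b', prepend. Next row=LF[3]=1
  step 8: row=1, L[1]='i', prepend. Next row=LF[1]=8
  step 9: row=8, L[8]='d', prepend. Next row=LF[8]=2
Reversed output: dibefehi$

Answer: dibefehi$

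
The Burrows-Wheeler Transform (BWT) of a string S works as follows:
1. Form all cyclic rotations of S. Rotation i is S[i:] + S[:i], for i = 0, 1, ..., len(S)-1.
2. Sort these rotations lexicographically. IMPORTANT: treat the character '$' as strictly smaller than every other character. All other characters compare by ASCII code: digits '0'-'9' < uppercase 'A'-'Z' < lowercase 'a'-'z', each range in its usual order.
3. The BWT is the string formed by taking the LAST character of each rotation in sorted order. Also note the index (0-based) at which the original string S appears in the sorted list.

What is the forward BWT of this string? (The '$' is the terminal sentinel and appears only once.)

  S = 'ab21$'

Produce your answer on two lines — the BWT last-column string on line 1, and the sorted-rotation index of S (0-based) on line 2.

Answer: 12b$a
3

Derivation:
All 5 rotations (rotation i = S[i:]+S[:i]):
  rot[0] = ab21$
  rot[1] = b21$a
  rot[2] = 21$ab
  rot[3] = 1$ab2
  rot[4] = $ab21
Sorted (with $ < everything):
  sorted[0] = $ab21  (last char: '1')
  sorted[1] = 1$ab2  (last char: '2')
  sorted[2] = 21$ab  (last char: 'b')
  sorted[3] = ab21$  (last char: '$')
  sorted[4] = b21$a  (last char: 'a')
Last column: 12b$a
Original string S is at sorted index 3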